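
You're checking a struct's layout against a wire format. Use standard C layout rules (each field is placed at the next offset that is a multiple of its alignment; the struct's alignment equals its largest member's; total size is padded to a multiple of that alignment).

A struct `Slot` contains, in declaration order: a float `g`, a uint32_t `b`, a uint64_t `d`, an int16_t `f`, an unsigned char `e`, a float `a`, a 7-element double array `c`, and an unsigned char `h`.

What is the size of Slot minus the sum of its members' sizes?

8

g at 0 (size 4, align 4) → ends 4
b at 4 (size 4, align 4) → ends 8
d at 8 (size 8, align 8) → ends 16
f at 16 (size 2, align 2) → ends 18
e at 18 (size 1, align 1) → ends 19
pad 1 to align 4 for a
a at 20 (size 4, align 4) → ends 24
c at 24 (size 56, align 8) → ends 80
h at 80 (size 1, align 1) → ends 81
tail pad 7 to reach multiple of 8
total 88 bytes, alignment 8
data bytes 80, size 88 → padding 8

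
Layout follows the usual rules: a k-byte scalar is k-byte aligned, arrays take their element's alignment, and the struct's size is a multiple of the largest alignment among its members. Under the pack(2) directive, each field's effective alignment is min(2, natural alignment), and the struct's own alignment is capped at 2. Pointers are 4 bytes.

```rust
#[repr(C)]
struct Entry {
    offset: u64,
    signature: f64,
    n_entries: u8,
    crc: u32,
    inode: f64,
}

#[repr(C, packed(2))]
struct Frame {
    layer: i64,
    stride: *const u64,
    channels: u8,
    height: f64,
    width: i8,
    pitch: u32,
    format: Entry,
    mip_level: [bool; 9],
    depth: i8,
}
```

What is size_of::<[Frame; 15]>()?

Entry: 0..8  offset  (8B, 8-aligned); 8..16  signature  (8B, 8-aligned); 16..17  n_entries  (1B, 1-aligned); 17..20  -- padding (3B); 20..24  crc  (4B, 4-aligned); 24..32  inode  (8B, 8-aligned); sizeof = 32, alignof = 8
0..8  layer  (8B, 2-aligned)
8..12  stride  (4B, 2-aligned)
12..13  channels  (1B, 1-aligned)
13..14  -- padding (1B)
14..22  height  (8B, 2-aligned)
22..23  width  (1B, 1-aligned)
23..24  -- padding (1B)
24..28  pitch  (4B, 2-aligned)
28..60  format  (32B, 2-aligned)
60..69  mip_level  (9B, 1-aligned)
69..70  depth  (1B, 1-aligned)
sizeof = 70, alignof = 2
array of 15: 15 × 70 = 1050

1050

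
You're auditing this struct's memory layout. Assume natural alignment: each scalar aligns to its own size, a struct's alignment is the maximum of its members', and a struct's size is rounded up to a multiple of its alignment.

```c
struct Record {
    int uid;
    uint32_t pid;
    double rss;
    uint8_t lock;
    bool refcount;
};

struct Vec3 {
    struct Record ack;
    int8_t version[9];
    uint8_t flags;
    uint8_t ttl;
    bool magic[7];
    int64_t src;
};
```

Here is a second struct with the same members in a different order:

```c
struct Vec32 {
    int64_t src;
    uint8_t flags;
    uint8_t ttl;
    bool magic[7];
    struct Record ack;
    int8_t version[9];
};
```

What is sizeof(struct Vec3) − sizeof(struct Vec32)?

Record: @0: uid [4B, align 4] → 4; @4: pid [4B, align 4] → 8; @8: rss [8B, align 8] → 16; @16: lock [1B, align 1] → 17; @17: refcount [1B, align 1] → 18; +6 tail pad (align 8); size 24, align 8
@0: ack [24B, align 8] → 24
@24: version [9B, align 1] → 33
@33: flags [1B, align 1] → 34
@34: ttl [1B, align 1] → 35
@35: magic [7B, align 1] → 42
+6 pad (align 8)
@48: src [8B, align 8] → 56
size 56, align 8
— Vec32 —
@0: src [8B, align 8] → 8
@8: flags [1B, align 1] → 9
@9: ttl [1B, align 1] → 10
@10: magic [7B, align 1] → 17
+7 pad (align 8)
@24: ack [24B, align 8] → 48
@48: version [9B, align 1] → 57
+7 tail pad (align 8)
size 64, align 8
56 − 64 = -8

-8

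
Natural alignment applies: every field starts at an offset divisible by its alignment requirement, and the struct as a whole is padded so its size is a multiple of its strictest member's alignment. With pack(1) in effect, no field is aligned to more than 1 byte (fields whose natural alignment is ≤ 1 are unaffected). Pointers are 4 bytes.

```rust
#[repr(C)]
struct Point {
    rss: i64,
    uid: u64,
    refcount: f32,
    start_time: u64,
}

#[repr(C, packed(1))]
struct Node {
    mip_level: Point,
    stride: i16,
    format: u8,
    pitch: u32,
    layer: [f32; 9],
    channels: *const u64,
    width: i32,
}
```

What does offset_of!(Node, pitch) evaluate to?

Point: @0: rss [8B, align 8] → 8; @8: uid [8B, align 8] → 16; @16: refcount [4B, align 4] → 20; +4 pad (align 8); @24: start_time [8B, align 8] → 32; size 32, align 8
@0: mip_level [32B, align 1] → 32
@32: stride [2B, align 1] → 34
@34: format [1B, align 1] → 35
@35: pitch [4B, align 1] → 39

35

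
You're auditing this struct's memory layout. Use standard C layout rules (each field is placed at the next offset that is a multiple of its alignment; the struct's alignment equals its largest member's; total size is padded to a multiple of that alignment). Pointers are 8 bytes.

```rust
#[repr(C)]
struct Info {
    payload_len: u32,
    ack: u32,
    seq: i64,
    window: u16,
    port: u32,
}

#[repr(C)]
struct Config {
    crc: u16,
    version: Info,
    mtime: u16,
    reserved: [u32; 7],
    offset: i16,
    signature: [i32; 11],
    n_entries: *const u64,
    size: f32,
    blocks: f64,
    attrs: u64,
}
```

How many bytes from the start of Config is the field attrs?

136

Info: @0: payload_len [4B, align 4] → 4; @4: ack [4B, align 4] → 8; @8: seq [8B, align 8] → 16; @16: window [2B, align 2] → 18; +2 pad (align 4); @20: port [4B, align 4] → 24; size 24, align 8
@0: crc [2B, align 2] → 2
+6 pad (align 8)
@8: version [24B, align 8] → 32
@32: mtime [2B, align 2] → 34
+2 pad (align 4)
@36: reserved [28B, align 4] → 64
@64: offset [2B, align 2] → 66
+2 pad (align 4)
@68: signature [44B, align 4] → 112
@112: n_entries [8B, align 8] → 120
@120: size [4B, align 4] → 124
+4 pad (align 8)
@128: blocks [8B, align 8] → 136
@136: attrs [8B, align 8] → 144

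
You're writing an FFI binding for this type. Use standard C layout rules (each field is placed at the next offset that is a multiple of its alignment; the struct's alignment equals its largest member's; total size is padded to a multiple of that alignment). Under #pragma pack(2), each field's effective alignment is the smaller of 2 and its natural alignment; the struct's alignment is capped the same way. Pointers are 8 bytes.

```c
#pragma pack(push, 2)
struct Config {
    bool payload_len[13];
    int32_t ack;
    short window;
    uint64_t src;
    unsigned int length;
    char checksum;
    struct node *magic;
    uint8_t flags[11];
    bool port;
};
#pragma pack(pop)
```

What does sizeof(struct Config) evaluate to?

payload_len at 0 (size 13, align 1) → ends 13
pad 1 to align 2 for ack
ack at 14 (size 4, align 2) → ends 18
window at 18 (size 2, align 2) → ends 20
src at 20 (size 8, align 2) → ends 28
length at 28 (size 4, align 2) → ends 32
checksum at 32 (size 1, align 1) → ends 33
pad 1 to align 2 for magic
magic at 34 (size 8, align 2) → ends 42
flags at 42 (size 11, align 1) → ends 53
port at 53 (size 1, align 1) → ends 54
total 54 bytes, alignment 2

54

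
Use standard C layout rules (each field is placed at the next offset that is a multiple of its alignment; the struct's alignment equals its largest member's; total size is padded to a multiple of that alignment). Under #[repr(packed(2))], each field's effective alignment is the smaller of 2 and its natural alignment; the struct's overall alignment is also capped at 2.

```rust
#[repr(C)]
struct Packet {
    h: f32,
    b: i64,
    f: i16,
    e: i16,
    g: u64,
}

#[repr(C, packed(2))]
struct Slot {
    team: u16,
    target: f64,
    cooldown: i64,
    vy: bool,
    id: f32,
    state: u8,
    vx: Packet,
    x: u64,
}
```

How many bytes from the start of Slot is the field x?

58

Packet: @0: h [4B, align 4] → 4; +4 pad (align 8); @8: b [8B, align 8] → 16; @16: f [2B, align 2] → 18; @18: e [2B, align 2] → 20; +4 pad (align 8); @24: g [8B, align 8] → 32; size 32, align 8
@0: team [2B, align 2] → 2
@2: target [8B, align 2] → 10
@10: cooldown [8B, align 2] → 18
@18: vy [1B, align 1] → 19
+1 pad (align 2)
@20: id [4B, align 2] → 24
@24: state [1B, align 1] → 25
+1 pad (align 2)
@26: vx [32B, align 2] → 58
@58: x [8B, align 2] → 66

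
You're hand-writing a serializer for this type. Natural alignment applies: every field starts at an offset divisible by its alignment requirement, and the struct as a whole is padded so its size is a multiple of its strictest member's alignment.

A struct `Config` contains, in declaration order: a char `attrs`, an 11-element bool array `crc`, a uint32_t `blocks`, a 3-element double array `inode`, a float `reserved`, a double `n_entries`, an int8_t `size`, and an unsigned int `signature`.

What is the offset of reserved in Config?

40

0..1  attrs  (1B, 1-aligned)
1..12  crc  (11B, 1-aligned)
12..16  blocks  (4B, 4-aligned)
16..40  inode  (24B, 8-aligned)
40..44  reserved  (4B, 4-aligned)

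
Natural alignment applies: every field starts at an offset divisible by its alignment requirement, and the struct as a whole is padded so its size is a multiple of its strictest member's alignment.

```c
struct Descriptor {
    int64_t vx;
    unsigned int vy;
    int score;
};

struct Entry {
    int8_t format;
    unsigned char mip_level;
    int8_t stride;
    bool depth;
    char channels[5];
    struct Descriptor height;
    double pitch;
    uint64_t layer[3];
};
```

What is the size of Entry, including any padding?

Descriptor: 0..8  vx  (8B, 8-aligned); 8..12  vy  (4B, 4-aligned); 12..16  score  (4B, 4-aligned); sizeof = 16, alignof = 8
0..1  format  (1B, 1-aligned)
1..2  mip_level  (1B, 1-aligned)
2..3  stride  (1B, 1-aligned)
3..4  depth  (1B, 1-aligned)
4..9  channels  (5B, 1-aligned)
9..16  -- padding (7B)
16..32  height  (16B, 8-aligned)
32..40  pitch  (8B, 8-aligned)
40..64  layer  (24B, 8-aligned)
sizeof = 64, alignof = 8

64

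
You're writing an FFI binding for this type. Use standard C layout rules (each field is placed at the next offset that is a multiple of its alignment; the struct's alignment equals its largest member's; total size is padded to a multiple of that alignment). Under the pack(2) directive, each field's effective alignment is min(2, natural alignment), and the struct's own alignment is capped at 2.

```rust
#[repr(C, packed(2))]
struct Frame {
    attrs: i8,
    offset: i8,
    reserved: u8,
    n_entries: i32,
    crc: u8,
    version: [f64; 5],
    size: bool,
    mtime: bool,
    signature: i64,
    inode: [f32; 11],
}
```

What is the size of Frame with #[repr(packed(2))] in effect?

104

0..1  attrs  (1B, 1-aligned)
1..2  offset  (1B, 1-aligned)
2..3  reserved  (1B, 1-aligned)
3..4  -- padding (1B)
4..8  n_entries  (4B, 2-aligned)
8..9  crc  (1B, 1-aligned)
9..10  -- padding (1B)
10..50  version  (40B, 2-aligned)
50..51  size  (1B, 1-aligned)
51..52  mtime  (1B, 1-aligned)
52..60  signature  (8B, 2-aligned)
60..104  inode  (44B, 2-aligned)
sizeof = 104, alignof = 2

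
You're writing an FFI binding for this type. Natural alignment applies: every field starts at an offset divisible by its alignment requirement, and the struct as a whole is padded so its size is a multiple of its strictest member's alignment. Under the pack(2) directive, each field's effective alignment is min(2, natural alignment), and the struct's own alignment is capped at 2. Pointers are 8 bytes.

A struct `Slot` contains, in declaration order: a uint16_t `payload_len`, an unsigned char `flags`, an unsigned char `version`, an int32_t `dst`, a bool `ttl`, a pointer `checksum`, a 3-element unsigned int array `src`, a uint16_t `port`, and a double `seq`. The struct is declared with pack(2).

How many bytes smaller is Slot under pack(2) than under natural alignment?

natural layout:
  0..2  payload_len  (2B, 2-aligned)
  2..3  flags  (1B, 1-aligned)
  3..4  version  (1B, 1-aligned)
  4..8  dst  (4B, 4-aligned)
  8..9  ttl  (1B, 1-aligned)
  9..16  -- padding (7B)
  16..24  checksum  (8B, 8-aligned)
  24..36  src  (12B, 4-aligned)
  36..38  port  (2B, 2-aligned)
  38..40  -- padding (2B)
  40..48  seq  (8B, 8-aligned)
  sizeof = 48, alignof = 8
packed(2) layout:
  0..2  payload_len  (2B, 2-aligned)
  2..3  flags  (1B, 1-aligned)
  3..4  version  (1B, 1-aligned)
  4..8  dst  (4B, 2-aligned)
  8..9  ttl  (1B, 1-aligned)
  9..10  -- padding (1B)
  10..18  checksum  (8B, 2-aligned)
  18..30  src  (12B, 2-aligned)
  30..32  port  (2B, 2-aligned)
  32..40  seq  (8B, 2-aligned)
  sizeof = 40, alignof = 2
48 − 40 = 8

8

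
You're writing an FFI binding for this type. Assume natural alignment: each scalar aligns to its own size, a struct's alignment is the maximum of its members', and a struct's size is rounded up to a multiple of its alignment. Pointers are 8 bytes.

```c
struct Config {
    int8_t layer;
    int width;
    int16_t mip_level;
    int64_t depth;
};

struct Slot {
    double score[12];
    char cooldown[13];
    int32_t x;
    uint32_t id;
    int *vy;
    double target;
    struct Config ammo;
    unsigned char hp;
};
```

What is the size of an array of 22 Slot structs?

Config: layer at 0 (size 1, align 1) → ends 1; pad 3 to align 4 for width; width at 4 (size 4, align 4) → ends 8; mip_level at 8 (size 2, align 2) → ends 10; pad 6 to align 8 for depth; depth at 16 (size 8, align 8) → ends 24; total 24 bytes, alignment 8
score at 0 (size 96, align 8) → ends 96
cooldown at 96 (size 13, align 1) → ends 109
pad 3 to align 4 for x
x at 112 (size 4, align 4) → ends 116
id at 116 (size 4, align 4) → ends 120
vy at 120 (size 8, align 8) → ends 128
target at 128 (size 8, align 8) → ends 136
ammo at 136 (size 24, align 8) → ends 160
hp at 160 (size 1, align 1) → ends 161
tail pad 7 to reach multiple of 8
total 168 bytes, alignment 8
array of 22: 22 × 168 = 3696

3696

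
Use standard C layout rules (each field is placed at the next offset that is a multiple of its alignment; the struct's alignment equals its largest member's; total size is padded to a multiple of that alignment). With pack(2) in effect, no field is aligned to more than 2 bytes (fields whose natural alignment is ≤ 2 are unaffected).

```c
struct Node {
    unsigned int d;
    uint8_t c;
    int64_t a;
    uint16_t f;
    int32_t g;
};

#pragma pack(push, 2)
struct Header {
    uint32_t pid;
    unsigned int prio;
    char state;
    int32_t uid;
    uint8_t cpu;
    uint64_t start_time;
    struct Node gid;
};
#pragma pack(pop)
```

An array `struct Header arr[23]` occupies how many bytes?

Node: d at 0 (size 4, align 4) → ends 4; c at 4 (size 1, align 1) → ends 5; pad 3 to align 8 for a; a at 8 (size 8, align 8) → ends 16; f at 16 (size 2, align 2) → ends 18; pad 2 to align 4 for g; g at 20 (size 4, align 4) → ends 24; total 24 bytes, alignment 8
pid at 0 (size 4, align 2) → ends 4
prio at 4 (size 4, align 2) → ends 8
state at 8 (size 1, align 1) → ends 9
pad 1 to align 2 for uid
uid at 10 (size 4, align 2) → ends 14
cpu at 14 (size 1, align 1) → ends 15
pad 1 to align 2 for start_time
start_time at 16 (size 8, align 2) → ends 24
gid at 24 (size 24, align 2) → ends 48
total 48 bytes, alignment 2
array of 23: 23 × 48 = 1104

1104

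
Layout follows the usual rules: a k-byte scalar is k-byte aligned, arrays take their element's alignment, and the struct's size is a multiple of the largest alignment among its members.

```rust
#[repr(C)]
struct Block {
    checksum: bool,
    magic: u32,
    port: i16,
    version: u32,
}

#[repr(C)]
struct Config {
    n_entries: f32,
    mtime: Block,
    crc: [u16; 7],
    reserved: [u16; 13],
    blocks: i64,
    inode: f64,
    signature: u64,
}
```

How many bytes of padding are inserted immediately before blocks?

4

Block: checksum at 0 (size 1, align 1) → ends 1; pad 3 to align 4 for magic; magic at 4 (size 4, align 4) → ends 8; port at 8 (size 2, align 2) → ends 10; pad 2 to align 4 for version; version at 12 (size 4, align 4) → ends 16; total 16 bytes, alignment 4
n_entries at 0 (size 4, align 4) → ends 4
mtime at 4 (size 16, align 4) → ends 20
crc at 20 (size 14, align 2) → ends 34
reserved at 34 (size 26, align 2) → ends 60
pad 4 to align 8 for blocks
blocks at 64 (size 8, align 8) → ends 72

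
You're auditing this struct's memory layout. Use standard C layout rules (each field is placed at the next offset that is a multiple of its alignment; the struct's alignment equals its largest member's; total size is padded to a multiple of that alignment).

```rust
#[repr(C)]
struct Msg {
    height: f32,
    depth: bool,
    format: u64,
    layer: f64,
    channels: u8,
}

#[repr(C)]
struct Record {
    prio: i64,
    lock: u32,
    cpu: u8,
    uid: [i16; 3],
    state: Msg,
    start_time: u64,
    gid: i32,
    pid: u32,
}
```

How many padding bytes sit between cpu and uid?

1

Msg: height at 0 (size 4, align 4) → ends 4; depth at 4 (size 1, align 1) → ends 5; pad 3 to align 8 for format; format at 8 (size 8, align 8) → ends 16; layer at 16 (size 8, align 8) → ends 24; channels at 24 (size 1, align 1) → ends 25; tail pad 7 to reach multiple of 8; total 32 bytes, alignment 8
prio at 0 (size 8, align 8) → ends 8
lock at 8 (size 4, align 4) → ends 12
cpu at 12 (size 1, align 1) → ends 13
pad 1 to align 2 for uid
uid at 14 (size 6, align 2) → ends 20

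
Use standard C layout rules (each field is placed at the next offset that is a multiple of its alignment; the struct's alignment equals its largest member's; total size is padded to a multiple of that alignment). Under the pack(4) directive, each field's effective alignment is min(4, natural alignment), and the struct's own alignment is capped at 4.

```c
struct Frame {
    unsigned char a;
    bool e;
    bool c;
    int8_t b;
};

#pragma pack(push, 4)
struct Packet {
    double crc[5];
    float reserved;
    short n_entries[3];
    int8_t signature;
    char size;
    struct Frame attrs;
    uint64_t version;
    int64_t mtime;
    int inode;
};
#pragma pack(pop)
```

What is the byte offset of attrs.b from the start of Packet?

55

Frame: @0: a [1B, align 1] → 1; @1: e [1B, align 1] → 2; @2: c [1B, align 1] → 3; @3: b [1B, align 1] → 4; size 4, align 1
@0: crc [40B, align 4] → 40
@40: reserved [4B, align 4] → 44
@44: n_entries [6B, align 2] → 50
@50: signature [1B, align 1] → 51
@51: size [1B, align 1] → 52
@52: attrs [4B, align 1] → 56
within Frame: b at 3
52 + 3 = 55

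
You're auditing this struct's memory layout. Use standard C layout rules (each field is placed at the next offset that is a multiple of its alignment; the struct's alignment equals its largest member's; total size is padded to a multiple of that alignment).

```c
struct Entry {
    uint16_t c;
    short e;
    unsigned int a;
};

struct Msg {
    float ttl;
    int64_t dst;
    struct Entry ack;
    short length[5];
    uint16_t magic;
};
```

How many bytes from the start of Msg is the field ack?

16

Entry: 0..2  c  (2B, 2-aligned); 2..4  e  (2B, 2-aligned); 4..8  a  (4B, 4-aligned); sizeof = 8, alignof = 4
0..4  ttl  (4B, 4-aligned)
4..8  -- padding (4B)
8..16  dst  (8B, 8-aligned)
16..24  ack  (8B, 4-aligned)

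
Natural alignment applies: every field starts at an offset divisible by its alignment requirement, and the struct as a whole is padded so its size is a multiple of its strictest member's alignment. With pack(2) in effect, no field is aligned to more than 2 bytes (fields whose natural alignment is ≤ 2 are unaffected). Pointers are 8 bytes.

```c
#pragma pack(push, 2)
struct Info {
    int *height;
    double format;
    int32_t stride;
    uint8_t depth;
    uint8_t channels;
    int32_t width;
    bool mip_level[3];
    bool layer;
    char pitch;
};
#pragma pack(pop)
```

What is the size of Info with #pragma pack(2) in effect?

32

@0: height [8B, align 2] → 8
@8: format [8B, align 2] → 16
@16: stride [4B, align 2] → 20
@20: depth [1B, align 1] → 21
@21: channels [1B, align 1] → 22
@22: width [4B, align 2] → 26
@26: mip_level [3B, align 1] → 29
@29: layer [1B, align 1] → 30
@30: pitch [1B, align 1] → 31
+1 tail pad (align 2)
size 32, align 2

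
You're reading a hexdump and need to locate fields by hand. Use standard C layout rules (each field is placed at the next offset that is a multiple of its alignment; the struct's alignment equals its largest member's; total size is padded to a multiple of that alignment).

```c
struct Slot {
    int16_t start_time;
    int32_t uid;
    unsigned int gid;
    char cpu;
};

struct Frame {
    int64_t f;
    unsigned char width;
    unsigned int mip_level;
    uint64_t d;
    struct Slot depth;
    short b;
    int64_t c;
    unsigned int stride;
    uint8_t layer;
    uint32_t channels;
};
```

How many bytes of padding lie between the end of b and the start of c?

Slot: @0: start_time [2B, align 2] → 2; +2 pad (align 4); @4: uid [4B, align 4] → 8; @8: gid [4B, align 4] → 12; @12: cpu [1B, align 1] → 13; +3 tail pad (align 4); size 16, align 4
@0: f [8B, align 8] → 8
@8: width [1B, align 1] → 9
+3 pad (align 4)
@12: mip_level [4B, align 4] → 16
@16: d [8B, align 8] → 24
@24: depth [16B, align 4] → 40
@40: b [2B, align 2] → 42
+6 pad (align 8)
@48: c [8B, align 8] → 56

6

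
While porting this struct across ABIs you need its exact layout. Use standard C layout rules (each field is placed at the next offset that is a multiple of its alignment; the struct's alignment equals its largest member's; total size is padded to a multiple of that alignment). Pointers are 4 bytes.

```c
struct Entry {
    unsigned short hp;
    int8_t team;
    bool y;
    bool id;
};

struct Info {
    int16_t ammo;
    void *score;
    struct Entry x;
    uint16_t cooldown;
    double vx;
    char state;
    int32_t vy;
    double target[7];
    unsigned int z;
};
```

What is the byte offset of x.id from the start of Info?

Entry: hp at 0 (size 2, align 2) → ends 2; team at 2 (size 1, align 1) → ends 3; y at 3 (size 1, align 1) → ends 4; id at 4 (size 1, align 1) → ends 5; tail pad 1 to reach multiple of 2; total 6 bytes, alignment 2
ammo at 0 (size 2, align 2) → ends 2
pad 2 to align 4 for score
score at 4 (size 4, align 4) → ends 8
x at 8 (size 6, align 2) → ends 14
within Entry: id at 4
8 + 4 = 12

12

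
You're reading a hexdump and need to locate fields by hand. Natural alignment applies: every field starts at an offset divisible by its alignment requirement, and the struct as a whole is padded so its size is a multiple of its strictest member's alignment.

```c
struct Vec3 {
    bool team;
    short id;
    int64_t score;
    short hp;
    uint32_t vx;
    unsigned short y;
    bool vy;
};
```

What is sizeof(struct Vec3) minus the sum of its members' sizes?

12

team at 0 (size 1, align 1) → ends 1
pad 1 to align 2 for id
id at 2 (size 2, align 2) → ends 4
pad 4 to align 8 for score
score at 8 (size 8, align 8) → ends 16
hp at 16 (size 2, align 2) → ends 18
pad 2 to align 4 for vx
vx at 20 (size 4, align 4) → ends 24
y at 24 (size 2, align 2) → ends 26
vy at 26 (size 1, align 1) → ends 27
tail pad 5 to reach multiple of 8
total 32 bytes, alignment 8
data bytes 20, size 32 → padding 12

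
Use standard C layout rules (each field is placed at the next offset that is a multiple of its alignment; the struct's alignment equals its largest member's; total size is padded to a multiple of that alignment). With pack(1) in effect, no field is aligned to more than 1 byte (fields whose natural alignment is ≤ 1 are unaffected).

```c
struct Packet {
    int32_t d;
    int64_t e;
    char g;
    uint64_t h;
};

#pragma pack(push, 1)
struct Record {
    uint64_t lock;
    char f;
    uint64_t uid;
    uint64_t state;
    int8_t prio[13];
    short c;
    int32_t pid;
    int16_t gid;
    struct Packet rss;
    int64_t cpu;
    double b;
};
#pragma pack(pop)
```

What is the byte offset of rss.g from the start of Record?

Packet: 0..4  d  (4B, 4-aligned); 4..8  -- padding (4B); 8..16  e  (8B, 8-aligned); 16..17  g  (1B, 1-aligned); 17..24  -- padding (7B); 24..32  h  (8B, 8-aligned); sizeof = 32, alignof = 8
0..8  lock  (8B, 1-aligned)
8..9  f  (1B, 1-aligned)
9..17  uid  (8B, 1-aligned)
17..25  state  (8B, 1-aligned)
25..38  prio  (13B, 1-aligned)
38..40  c  (2B, 1-aligned)
40..44  pid  (4B, 1-aligned)
44..46  gid  (2B, 1-aligned)
46..78  rss  (32B, 1-aligned)
within Packet: g at 16
46 + 16 = 62

62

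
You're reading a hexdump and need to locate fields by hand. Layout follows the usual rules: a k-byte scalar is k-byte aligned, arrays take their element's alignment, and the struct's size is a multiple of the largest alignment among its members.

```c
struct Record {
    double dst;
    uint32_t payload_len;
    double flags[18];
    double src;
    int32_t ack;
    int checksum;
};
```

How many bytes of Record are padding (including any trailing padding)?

4

dst at 0 (size 8, align 8) → ends 8
payload_len at 8 (size 4, align 4) → ends 12
pad 4 to align 8 for flags
flags at 16 (size 144, align 8) → ends 160
src at 160 (size 8, align 8) → ends 168
ack at 168 (size 4, align 4) → ends 172
checksum at 172 (size 4, align 4) → ends 176
total 176 bytes, alignment 8
data bytes 172, size 176 → padding 4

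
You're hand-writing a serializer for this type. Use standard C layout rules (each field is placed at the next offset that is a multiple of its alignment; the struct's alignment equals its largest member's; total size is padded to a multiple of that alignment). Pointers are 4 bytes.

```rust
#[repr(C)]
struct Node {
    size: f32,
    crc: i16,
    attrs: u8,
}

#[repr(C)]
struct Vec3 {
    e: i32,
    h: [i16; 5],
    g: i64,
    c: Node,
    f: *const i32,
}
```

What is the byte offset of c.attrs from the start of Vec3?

30

Node: @0: size [4B, align 4] → 4; @4: crc [2B, align 2] → 6; @6: attrs [1B, align 1] → 7; +1 tail pad (align 4); size 8, align 4
@0: e [4B, align 4] → 4
@4: h [10B, align 2] → 14
+2 pad (align 8)
@16: g [8B, align 8] → 24
@24: c [8B, align 4] → 32
within Node: attrs at 6
24 + 6 = 30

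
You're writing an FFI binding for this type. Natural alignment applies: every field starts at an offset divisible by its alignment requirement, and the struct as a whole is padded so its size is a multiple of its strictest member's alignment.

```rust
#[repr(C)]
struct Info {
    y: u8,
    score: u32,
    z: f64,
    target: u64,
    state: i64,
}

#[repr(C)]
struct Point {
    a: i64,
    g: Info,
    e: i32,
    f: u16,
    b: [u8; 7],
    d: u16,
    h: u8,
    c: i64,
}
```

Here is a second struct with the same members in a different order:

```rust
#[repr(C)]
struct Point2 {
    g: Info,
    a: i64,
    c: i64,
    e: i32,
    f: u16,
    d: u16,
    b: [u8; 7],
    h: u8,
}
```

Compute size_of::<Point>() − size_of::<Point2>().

Info: y at 0 (size 1, align 1) → ends 1; pad 3 to align 4 for score; score at 4 (size 4, align 4) → ends 8; z at 8 (size 8, align 8) → ends 16; target at 16 (size 8, align 8) → ends 24; state at 24 (size 8, align 8) → ends 32; total 32 bytes, alignment 8
a at 0 (size 8, align 8) → ends 8
g at 8 (size 32, align 8) → ends 40
e at 40 (size 4, align 4) → ends 44
f at 44 (size 2, align 2) → ends 46
b at 46 (size 7, align 1) → ends 53
pad 1 to align 2 for d
d at 54 (size 2, align 2) → ends 56
h at 56 (size 1, align 1) → ends 57
pad 7 to align 8 for c
c at 64 (size 8, align 8) → ends 72
total 72 bytes, alignment 8
— Point2 —
g at 0 (size 32, align 8) → ends 32
a at 32 (size 8, align 8) → ends 40
c at 40 (size 8, align 8) → ends 48
e at 48 (size 4, align 4) → ends 52
f at 52 (size 2, align 2) → ends 54
d at 54 (size 2, align 2) → ends 56
b at 56 (size 7, align 1) → ends 63
h at 63 (size 1, align 1) → ends 64
total 64 bytes, alignment 8
72 − 64 = 8

8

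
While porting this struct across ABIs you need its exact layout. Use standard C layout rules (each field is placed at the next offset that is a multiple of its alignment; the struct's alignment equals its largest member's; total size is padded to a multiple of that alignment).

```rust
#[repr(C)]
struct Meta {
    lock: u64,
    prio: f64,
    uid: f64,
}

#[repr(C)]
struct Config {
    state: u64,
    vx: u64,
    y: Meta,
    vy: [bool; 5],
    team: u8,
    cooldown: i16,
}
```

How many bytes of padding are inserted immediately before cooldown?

Meta: lock at 0 (size 8, align 8) → ends 8; prio at 8 (size 8, align 8) → ends 16; uid at 16 (size 8, align 8) → ends 24; total 24 bytes, alignment 8
state at 0 (size 8, align 8) → ends 8
vx at 8 (size 8, align 8) → ends 16
y at 16 (size 24, align 8) → ends 40
vy at 40 (size 5, align 1) → ends 45
team at 45 (size 1, align 1) → ends 46
cooldown at 46 (size 2, align 2) → ends 48

0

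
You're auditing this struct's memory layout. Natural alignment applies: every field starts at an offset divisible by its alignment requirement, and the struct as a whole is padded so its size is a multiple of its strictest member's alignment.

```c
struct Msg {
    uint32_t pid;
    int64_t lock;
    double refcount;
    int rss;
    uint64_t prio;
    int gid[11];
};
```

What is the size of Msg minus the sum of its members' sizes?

0..4  pid  (4B, 4-aligned)
4..8  -- padding (4B)
8..16  lock  (8B, 8-aligned)
16..24  refcount  (8B, 8-aligned)
24..28  rss  (4B, 4-aligned)
28..32  -- padding (4B)
32..40  prio  (8B, 8-aligned)
40..84  gid  (44B, 4-aligned)
84..88  -- tail padding (4B)
sizeof = 88, alignof = 8
data bytes 76, size 88 → padding 12

12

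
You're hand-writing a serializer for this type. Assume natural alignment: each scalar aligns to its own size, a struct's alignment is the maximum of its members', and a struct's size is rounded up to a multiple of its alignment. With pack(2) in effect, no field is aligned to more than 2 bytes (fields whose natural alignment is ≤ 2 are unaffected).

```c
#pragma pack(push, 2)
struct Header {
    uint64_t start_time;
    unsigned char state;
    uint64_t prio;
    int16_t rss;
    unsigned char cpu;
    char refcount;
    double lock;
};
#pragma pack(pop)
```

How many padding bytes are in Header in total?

start_time at 0 (size 8, align 2) → ends 8
state at 8 (size 1, align 1) → ends 9
pad 1 to align 2 for prio
prio at 10 (size 8, align 2) → ends 18
rss at 18 (size 2, align 2) → ends 20
cpu at 20 (size 1, align 1) → ends 21
refcount at 21 (size 1, align 1) → ends 22
lock at 22 (size 8, align 2) → ends 30
total 30 bytes, alignment 2
data bytes 29, size 30 → padding 1

1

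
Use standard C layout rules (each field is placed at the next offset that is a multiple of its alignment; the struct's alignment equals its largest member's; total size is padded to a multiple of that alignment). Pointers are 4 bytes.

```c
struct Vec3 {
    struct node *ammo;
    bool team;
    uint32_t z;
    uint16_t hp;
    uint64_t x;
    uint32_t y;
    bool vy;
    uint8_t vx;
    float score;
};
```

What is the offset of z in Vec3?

ammo at 0 (size 4, align 4) → ends 4
team at 4 (size 1, align 1) → ends 5
pad 3 to align 4 for z
z at 8 (size 4, align 4) → ends 12

8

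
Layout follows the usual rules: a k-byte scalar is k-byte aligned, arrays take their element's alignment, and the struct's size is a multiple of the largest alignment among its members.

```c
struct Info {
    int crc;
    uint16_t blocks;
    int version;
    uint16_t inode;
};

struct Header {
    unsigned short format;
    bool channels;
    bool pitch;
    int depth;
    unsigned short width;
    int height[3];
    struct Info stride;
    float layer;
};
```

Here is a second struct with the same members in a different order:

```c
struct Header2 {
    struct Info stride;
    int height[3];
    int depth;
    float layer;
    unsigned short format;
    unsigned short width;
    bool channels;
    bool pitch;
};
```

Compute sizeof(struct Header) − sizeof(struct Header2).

0

Info: crc at 0 (size 4, align 4) → ends 4; blocks at 4 (size 2, align 2) → ends 6; pad 2 to align 4 for version; version at 8 (size 4, align 4) → ends 12; inode at 12 (size 2, align 2) → ends 14; tail pad 2 to reach multiple of 4; total 16 bytes, alignment 4
format at 0 (size 2, align 2) → ends 2
channels at 2 (size 1, align 1) → ends 3
pitch at 3 (size 1, align 1) → ends 4
depth at 4 (size 4, align 4) → ends 8
width at 8 (size 2, align 2) → ends 10
pad 2 to align 4 for height
height at 12 (size 12, align 4) → ends 24
stride at 24 (size 16, align 4) → ends 40
layer at 40 (size 4, align 4) → ends 44
total 44 bytes, alignment 4
— Header2 —
stride at 0 (size 16, align 4) → ends 16
height at 16 (size 12, align 4) → ends 28
depth at 28 (size 4, align 4) → ends 32
layer at 32 (size 4, align 4) → ends 36
format at 36 (size 2, align 2) → ends 38
width at 38 (size 2, align 2) → ends 40
channels at 40 (size 1, align 1) → ends 41
pitch at 41 (size 1, align 1) → ends 42
tail pad 2 to reach multiple of 4
total 44 bytes, alignment 4
44 − 44 = 0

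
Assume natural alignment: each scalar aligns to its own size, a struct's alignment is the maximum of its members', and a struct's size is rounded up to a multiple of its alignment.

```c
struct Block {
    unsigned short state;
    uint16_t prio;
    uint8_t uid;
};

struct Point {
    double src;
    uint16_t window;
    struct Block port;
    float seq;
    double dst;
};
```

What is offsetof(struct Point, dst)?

24

Block: 0..2  state  (2B, 2-aligned); 2..4  prio  (2B, 2-aligned); 4..5  uid  (1B, 1-aligned); 5..6  -- tail padding (1B); sizeof = 6, alignof = 2
0..8  src  (8B, 8-aligned)
8..10  window  (2B, 2-aligned)
10..16  port  (6B, 2-aligned)
16..20  seq  (4B, 4-aligned)
20..24  -- padding (4B)
24..32  dst  (8B, 8-aligned)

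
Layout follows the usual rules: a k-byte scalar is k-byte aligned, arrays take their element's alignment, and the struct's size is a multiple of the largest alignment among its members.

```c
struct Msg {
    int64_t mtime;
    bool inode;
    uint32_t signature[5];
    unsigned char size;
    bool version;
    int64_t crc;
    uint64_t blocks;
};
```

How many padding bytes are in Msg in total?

9

0..8  mtime  (8B, 8-aligned)
8..9  inode  (1B, 1-aligned)
9..12  -- padding (3B)
12..32  signature  (20B, 4-aligned)
32..33  size  (1B, 1-aligned)
33..34  version  (1B, 1-aligned)
34..40  -- padding (6B)
40..48  crc  (8B, 8-aligned)
48..56  blocks  (8B, 8-aligned)
sizeof = 56, alignof = 8
data bytes 47, size 56 → padding 9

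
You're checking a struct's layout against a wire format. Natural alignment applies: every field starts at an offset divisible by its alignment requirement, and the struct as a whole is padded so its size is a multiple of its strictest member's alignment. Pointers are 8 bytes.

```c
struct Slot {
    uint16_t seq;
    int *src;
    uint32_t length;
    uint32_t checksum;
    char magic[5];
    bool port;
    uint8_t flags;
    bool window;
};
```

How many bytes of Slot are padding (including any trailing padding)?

6

0..2  seq  (2B, 2-aligned)
2..8  -- padding (6B)
8..16  src  (8B, 8-aligned)
16..20  length  (4B, 4-aligned)
20..24  checksum  (4B, 4-aligned)
24..29  magic  (5B, 1-aligned)
29..30  port  (1B, 1-aligned)
30..31  flags  (1B, 1-aligned)
31..32  window  (1B, 1-aligned)
sizeof = 32, alignof = 8
data bytes 26, size 32 → padding 6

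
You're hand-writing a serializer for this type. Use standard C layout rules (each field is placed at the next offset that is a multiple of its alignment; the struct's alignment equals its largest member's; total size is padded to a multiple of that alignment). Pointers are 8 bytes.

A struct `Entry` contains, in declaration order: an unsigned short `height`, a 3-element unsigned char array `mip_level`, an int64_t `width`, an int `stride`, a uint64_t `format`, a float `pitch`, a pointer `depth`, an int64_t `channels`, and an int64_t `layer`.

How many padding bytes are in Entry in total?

height at 0 (size 2, align 2) → ends 2
mip_level at 2 (size 3, align 1) → ends 5
pad 3 to align 8 for width
width at 8 (size 8, align 8) → ends 16
stride at 16 (size 4, align 4) → ends 20
pad 4 to align 8 for format
format at 24 (size 8, align 8) → ends 32
pitch at 32 (size 4, align 4) → ends 36
pad 4 to align 8 for depth
depth at 40 (size 8, align 8) → ends 48
channels at 48 (size 8, align 8) → ends 56
layer at 56 (size 8, align 8) → ends 64
total 64 bytes, alignment 8
data bytes 53, size 64 → padding 11

11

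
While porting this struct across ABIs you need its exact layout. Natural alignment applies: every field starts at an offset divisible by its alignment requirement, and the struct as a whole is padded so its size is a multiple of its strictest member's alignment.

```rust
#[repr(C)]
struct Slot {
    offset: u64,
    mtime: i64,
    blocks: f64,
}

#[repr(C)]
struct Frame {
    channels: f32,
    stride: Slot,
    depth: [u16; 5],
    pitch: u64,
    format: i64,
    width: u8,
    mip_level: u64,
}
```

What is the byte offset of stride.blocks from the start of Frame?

24

Slot: 0..8  offset  (8B, 8-aligned); 8..16  mtime  (8B, 8-aligned); 16..24  blocks  (8B, 8-aligned); sizeof = 24, alignof = 8
0..4  channels  (4B, 4-aligned)
4..8  -- padding (4B)
8..32  stride  (24B, 8-aligned)
within Slot: blocks at 16
8 + 16 = 24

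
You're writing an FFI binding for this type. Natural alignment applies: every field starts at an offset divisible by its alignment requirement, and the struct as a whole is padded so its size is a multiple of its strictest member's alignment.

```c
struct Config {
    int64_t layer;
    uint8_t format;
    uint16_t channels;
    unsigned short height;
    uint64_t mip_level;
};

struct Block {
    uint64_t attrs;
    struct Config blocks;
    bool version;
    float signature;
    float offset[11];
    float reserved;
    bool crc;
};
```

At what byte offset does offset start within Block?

Config: 0..8  layer  (8B, 8-aligned); 8..9  format  (1B, 1-aligned); 9..10  -- padding (1B); 10..12  channels  (2B, 2-aligned); 12..14  height  (2B, 2-aligned); 14..16  -- padding (2B); 16..24  mip_level  (8B, 8-aligned); sizeof = 24, alignof = 8
0..8  attrs  (8B, 8-aligned)
8..32  blocks  (24B, 8-aligned)
32..33  version  (1B, 1-aligned)
33..36  -- padding (3B)
36..40  signature  (4B, 4-aligned)
40..84  offset  (44B, 4-aligned)

40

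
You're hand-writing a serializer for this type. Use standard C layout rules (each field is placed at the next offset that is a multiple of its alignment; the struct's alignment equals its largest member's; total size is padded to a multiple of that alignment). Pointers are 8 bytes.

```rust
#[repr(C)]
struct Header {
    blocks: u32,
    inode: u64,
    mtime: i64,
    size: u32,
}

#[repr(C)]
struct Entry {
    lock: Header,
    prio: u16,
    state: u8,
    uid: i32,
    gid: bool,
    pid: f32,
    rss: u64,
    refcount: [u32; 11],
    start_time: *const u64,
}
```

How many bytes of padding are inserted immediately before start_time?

Header: blocks at 0 (size 4, align 4) → ends 4; pad 4 to align 8 for inode; inode at 8 (size 8, align 8) → ends 16; mtime at 16 (size 8, align 8) → ends 24; size at 24 (size 4, align 4) → ends 28; tail pad 4 to reach multiple of 8; total 32 bytes, alignment 8
lock at 0 (size 32, align 8) → ends 32
prio at 32 (size 2, align 2) → ends 34
state at 34 (size 1, align 1) → ends 35
pad 1 to align 4 for uid
uid at 36 (size 4, align 4) → ends 40
gid at 40 (size 1, align 1) → ends 41
pad 3 to align 4 for pid
pid at 44 (size 4, align 4) → ends 48
rss at 48 (size 8, align 8) → ends 56
refcount at 56 (size 44, align 4) → ends 100
pad 4 to align 8 for start_time
start_time at 104 (size 8, align 8) → ends 112

4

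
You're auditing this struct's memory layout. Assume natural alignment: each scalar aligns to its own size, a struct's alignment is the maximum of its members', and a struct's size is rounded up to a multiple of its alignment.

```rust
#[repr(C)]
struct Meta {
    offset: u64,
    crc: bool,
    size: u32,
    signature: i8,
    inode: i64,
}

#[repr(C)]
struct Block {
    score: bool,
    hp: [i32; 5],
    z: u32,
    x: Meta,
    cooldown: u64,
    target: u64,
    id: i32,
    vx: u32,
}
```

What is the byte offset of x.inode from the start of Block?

Meta: offset at 0 (size 8, align 8) → ends 8; crc at 8 (size 1, align 1) → ends 9; pad 3 to align 4 for size; size at 12 (size 4, align 4) → ends 16; signature at 16 (size 1, align 1) → ends 17; pad 7 to align 8 for inode; inode at 24 (size 8, align 8) → ends 32; total 32 bytes, alignment 8
score at 0 (size 1, align 1) → ends 1
pad 3 to align 4 for hp
hp at 4 (size 20, align 4) → ends 24
z at 24 (size 4, align 4) → ends 28
pad 4 to align 8 for x
x at 32 (size 32, align 8) → ends 64
within Meta: inode at 24
32 + 24 = 56

56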